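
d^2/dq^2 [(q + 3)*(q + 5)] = 2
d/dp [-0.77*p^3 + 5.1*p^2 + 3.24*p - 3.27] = -2.31*p^2 + 10.2*p + 3.24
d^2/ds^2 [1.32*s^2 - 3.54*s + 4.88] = 2.64000000000000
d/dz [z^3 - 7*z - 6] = 3*z^2 - 7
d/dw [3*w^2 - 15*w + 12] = 6*w - 15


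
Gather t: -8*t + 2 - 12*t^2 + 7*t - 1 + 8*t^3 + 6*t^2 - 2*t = 8*t^3 - 6*t^2 - 3*t + 1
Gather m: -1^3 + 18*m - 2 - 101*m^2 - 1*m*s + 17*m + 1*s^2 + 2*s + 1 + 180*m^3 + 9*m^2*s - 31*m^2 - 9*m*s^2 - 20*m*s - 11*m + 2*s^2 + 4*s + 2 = 180*m^3 + m^2*(9*s - 132) + m*(-9*s^2 - 21*s + 24) + 3*s^2 + 6*s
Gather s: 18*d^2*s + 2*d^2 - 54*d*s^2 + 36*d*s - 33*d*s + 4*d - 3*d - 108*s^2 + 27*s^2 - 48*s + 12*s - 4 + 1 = 2*d^2 + d + s^2*(-54*d - 81) + s*(18*d^2 + 3*d - 36) - 3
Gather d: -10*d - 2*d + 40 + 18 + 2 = 60 - 12*d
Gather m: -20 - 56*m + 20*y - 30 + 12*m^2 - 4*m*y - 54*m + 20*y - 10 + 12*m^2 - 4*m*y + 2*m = 24*m^2 + m*(-8*y - 108) + 40*y - 60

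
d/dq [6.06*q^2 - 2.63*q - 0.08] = 12.12*q - 2.63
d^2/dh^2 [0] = 0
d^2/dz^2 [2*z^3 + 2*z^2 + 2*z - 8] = 12*z + 4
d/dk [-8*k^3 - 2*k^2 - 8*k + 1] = -24*k^2 - 4*k - 8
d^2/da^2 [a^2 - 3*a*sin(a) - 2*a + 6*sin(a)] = 3*a*sin(a) - 6*sqrt(2)*sin(a + pi/4) + 2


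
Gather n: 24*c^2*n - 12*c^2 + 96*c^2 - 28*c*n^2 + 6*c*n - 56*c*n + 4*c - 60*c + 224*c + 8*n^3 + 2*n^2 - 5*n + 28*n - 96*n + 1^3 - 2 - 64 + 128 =84*c^2 + 168*c + 8*n^3 + n^2*(2 - 28*c) + n*(24*c^2 - 50*c - 73) + 63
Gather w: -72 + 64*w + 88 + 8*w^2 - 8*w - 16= 8*w^2 + 56*w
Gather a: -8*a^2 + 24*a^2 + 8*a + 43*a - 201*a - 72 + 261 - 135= 16*a^2 - 150*a + 54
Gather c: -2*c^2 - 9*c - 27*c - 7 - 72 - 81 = -2*c^2 - 36*c - 160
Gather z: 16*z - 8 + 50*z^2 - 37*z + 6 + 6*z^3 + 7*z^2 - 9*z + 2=6*z^3 + 57*z^2 - 30*z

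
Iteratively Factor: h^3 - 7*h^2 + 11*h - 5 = (h - 5)*(h^2 - 2*h + 1) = (h - 5)*(h - 1)*(h - 1)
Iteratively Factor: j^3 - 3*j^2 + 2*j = (j - 1)*(j^2 - 2*j) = (j - 2)*(j - 1)*(j)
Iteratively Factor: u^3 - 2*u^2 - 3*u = (u + 1)*(u^2 - 3*u) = u*(u + 1)*(u - 3)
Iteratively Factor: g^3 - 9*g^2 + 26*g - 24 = (g - 3)*(g^2 - 6*g + 8) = (g - 3)*(g - 2)*(g - 4)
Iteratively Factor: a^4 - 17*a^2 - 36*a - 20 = (a - 5)*(a^3 + 5*a^2 + 8*a + 4) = (a - 5)*(a + 2)*(a^2 + 3*a + 2) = (a - 5)*(a + 1)*(a + 2)*(a + 2)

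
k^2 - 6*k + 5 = (k - 5)*(k - 1)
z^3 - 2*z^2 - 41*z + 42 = (z - 7)*(z - 1)*(z + 6)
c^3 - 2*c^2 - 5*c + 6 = (c - 3)*(c - 1)*(c + 2)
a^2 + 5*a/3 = a*(a + 5/3)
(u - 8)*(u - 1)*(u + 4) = u^3 - 5*u^2 - 28*u + 32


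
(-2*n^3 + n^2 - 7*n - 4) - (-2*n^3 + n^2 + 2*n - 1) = -9*n - 3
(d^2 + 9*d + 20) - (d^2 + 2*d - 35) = 7*d + 55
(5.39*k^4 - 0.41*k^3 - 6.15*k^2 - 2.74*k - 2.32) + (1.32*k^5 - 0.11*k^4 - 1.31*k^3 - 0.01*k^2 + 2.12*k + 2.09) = 1.32*k^5 + 5.28*k^4 - 1.72*k^3 - 6.16*k^2 - 0.62*k - 0.23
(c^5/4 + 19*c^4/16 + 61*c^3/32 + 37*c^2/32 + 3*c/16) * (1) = c^5/4 + 19*c^4/16 + 61*c^3/32 + 37*c^2/32 + 3*c/16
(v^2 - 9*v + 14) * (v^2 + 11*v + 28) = v^4 + 2*v^3 - 57*v^2 - 98*v + 392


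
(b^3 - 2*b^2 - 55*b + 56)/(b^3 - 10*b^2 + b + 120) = (b^2 + 6*b - 7)/(b^2 - 2*b - 15)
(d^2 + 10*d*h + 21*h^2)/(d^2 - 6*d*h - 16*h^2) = (d^2 + 10*d*h + 21*h^2)/(d^2 - 6*d*h - 16*h^2)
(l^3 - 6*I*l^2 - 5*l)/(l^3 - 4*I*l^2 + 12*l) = (l^2 - 6*I*l - 5)/(l^2 - 4*I*l + 12)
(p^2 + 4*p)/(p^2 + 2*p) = (p + 4)/(p + 2)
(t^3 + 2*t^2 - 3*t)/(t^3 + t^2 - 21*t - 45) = t*(t - 1)/(t^2 - 2*t - 15)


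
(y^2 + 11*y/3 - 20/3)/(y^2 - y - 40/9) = 3*(-3*y^2 - 11*y + 20)/(-9*y^2 + 9*y + 40)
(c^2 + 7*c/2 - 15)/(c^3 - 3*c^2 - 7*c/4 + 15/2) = 2*(c + 6)/(2*c^2 - c - 6)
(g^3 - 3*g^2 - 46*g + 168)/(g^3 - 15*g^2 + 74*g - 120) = (g + 7)/(g - 5)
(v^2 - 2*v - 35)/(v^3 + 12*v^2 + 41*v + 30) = (v - 7)/(v^2 + 7*v + 6)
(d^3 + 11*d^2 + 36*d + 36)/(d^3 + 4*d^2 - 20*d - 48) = (d + 3)/(d - 4)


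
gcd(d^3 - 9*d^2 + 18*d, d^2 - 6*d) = d^2 - 6*d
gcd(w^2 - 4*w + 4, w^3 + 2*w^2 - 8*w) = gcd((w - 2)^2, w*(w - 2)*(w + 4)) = w - 2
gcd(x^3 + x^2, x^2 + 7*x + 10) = 1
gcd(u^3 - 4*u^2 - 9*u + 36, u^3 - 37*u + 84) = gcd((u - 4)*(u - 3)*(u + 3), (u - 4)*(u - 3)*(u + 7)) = u^2 - 7*u + 12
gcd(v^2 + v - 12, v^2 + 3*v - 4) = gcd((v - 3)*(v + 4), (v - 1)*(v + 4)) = v + 4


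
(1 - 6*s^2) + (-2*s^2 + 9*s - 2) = -8*s^2 + 9*s - 1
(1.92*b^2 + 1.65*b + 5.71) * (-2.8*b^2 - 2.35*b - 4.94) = -5.376*b^4 - 9.132*b^3 - 29.3503*b^2 - 21.5695*b - 28.2074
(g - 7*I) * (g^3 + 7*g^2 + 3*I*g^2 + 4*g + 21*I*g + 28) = g^4 + 7*g^3 - 4*I*g^3 + 25*g^2 - 28*I*g^2 + 175*g - 28*I*g - 196*I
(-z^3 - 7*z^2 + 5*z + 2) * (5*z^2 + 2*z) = -5*z^5 - 37*z^4 + 11*z^3 + 20*z^2 + 4*z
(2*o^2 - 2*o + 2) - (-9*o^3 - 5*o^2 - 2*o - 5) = 9*o^3 + 7*o^2 + 7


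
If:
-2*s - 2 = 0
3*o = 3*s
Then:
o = -1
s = -1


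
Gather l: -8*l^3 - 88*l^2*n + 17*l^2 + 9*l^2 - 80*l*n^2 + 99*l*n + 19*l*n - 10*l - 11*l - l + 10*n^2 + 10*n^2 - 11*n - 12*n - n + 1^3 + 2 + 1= -8*l^3 + l^2*(26 - 88*n) + l*(-80*n^2 + 118*n - 22) + 20*n^2 - 24*n + 4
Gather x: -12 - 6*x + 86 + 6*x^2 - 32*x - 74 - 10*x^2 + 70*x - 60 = -4*x^2 + 32*x - 60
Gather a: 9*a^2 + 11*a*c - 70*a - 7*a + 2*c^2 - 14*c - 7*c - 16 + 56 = 9*a^2 + a*(11*c - 77) + 2*c^2 - 21*c + 40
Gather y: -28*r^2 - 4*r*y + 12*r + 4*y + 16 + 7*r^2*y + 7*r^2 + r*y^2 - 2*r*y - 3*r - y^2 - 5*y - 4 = -21*r^2 + 9*r + y^2*(r - 1) + y*(7*r^2 - 6*r - 1) + 12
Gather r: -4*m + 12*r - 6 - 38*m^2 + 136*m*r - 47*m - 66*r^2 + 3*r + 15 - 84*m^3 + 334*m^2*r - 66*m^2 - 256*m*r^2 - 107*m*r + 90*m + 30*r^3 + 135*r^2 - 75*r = -84*m^3 - 104*m^2 + 39*m + 30*r^3 + r^2*(69 - 256*m) + r*(334*m^2 + 29*m - 60) + 9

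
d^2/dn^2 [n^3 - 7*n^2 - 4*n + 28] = 6*n - 14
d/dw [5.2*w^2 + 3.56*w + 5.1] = 10.4*w + 3.56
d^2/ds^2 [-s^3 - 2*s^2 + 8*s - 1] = -6*s - 4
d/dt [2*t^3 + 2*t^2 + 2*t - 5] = 6*t^2 + 4*t + 2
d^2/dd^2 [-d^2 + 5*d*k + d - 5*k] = -2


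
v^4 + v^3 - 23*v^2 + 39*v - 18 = (v - 3)*(v - 1)^2*(v + 6)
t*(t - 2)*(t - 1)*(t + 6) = t^4 + 3*t^3 - 16*t^2 + 12*t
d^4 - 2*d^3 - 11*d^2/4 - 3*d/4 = d*(d - 3)*(d + 1/2)^2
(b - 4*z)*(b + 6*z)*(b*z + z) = b^3*z + 2*b^2*z^2 + b^2*z - 24*b*z^3 + 2*b*z^2 - 24*z^3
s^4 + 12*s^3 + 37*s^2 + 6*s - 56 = (s - 1)*(s + 2)*(s + 4)*(s + 7)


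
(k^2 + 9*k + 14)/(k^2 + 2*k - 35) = (k + 2)/(k - 5)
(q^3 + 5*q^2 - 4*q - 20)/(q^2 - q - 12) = (-q^3 - 5*q^2 + 4*q + 20)/(-q^2 + q + 12)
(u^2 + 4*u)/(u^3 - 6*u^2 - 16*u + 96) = u/(u^2 - 10*u + 24)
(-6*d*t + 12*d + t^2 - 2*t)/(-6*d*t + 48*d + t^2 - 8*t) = (t - 2)/(t - 8)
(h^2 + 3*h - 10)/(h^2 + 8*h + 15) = (h - 2)/(h + 3)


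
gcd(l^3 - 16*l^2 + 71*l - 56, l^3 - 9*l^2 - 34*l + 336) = l^2 - 15*l + 56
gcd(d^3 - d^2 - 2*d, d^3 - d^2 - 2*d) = d^3 - d^2 - 2*d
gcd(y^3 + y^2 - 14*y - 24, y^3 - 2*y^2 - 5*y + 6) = y + 2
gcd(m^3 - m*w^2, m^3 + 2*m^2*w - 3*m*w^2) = -m^2 + m*w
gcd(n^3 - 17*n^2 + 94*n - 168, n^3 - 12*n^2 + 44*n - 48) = n^2 - 10*n + 24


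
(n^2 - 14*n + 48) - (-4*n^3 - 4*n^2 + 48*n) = 4*n^3 + 5*n^2 - 62*n + 48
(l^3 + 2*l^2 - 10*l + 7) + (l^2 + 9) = l^3 + 3*l^2 - 10*l + 16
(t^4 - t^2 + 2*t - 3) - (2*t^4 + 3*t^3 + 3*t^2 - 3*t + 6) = -t^4 - 3*t^3 - 4*t^2 + 5*t - 9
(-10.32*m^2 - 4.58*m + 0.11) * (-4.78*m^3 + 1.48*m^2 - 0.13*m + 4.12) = 49.3296*m^5 + 6.6188*m^4 - 5.9626*m^3 - 41.7602*m^2 - 18.8839*m + 0.4532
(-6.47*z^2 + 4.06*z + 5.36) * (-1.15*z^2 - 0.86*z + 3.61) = 7.4405*z^4 + 0.8952*z^3 - 33.0123*z^2 + 10.047*z + 19.3496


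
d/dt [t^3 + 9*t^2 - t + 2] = 3*t^2 + 18*t - 1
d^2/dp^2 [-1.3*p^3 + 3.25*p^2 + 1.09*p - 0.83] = 6.5 - 7.8*p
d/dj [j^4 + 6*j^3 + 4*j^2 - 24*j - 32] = 4*j^3 + 18*j^2 + 8*j - 24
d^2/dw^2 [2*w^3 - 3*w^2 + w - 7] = 12*w - 6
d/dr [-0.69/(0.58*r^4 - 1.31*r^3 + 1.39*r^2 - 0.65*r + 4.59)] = (1.6008*r^3 - 2.7117*r^2 + 1.9182*r - 0.4485)/(0.58*r^4 - 1.31*r^3 + 1.39*r^2 - 0.65*r + 4.59)^2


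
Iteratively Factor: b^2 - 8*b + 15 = (b - 3)*(b - 5)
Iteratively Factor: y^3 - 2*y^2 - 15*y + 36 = (y + 4)*(y^2 - 6*y + 9) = (y - 3)*(y + 4)*(y - 3)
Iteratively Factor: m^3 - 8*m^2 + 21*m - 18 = (m - 3)*(m^2 - 5*m + 6) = (m - 3)*(m - 2)*(m - 3)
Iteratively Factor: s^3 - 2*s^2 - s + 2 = (s - 2)*(s^2 - 1) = (s - 2)*(s - 1)*(s + 1)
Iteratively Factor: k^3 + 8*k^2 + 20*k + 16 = (k + 2)*(k^2 + 6*k + 8) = (k + 2)^2*(k + 4)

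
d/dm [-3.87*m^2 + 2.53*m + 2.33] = 2.53 - 7.74*m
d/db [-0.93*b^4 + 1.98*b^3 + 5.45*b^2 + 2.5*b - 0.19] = -3.72*b^3 + 5.94*b^2 + 10.9*b + 2.5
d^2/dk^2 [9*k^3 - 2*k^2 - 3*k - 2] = 54*k - 4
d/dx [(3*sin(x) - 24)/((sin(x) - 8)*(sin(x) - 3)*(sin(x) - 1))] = 6*(2 - sin(x))*cos(x)/((sin(x) - 3)^2*(sin(x) - 1)^2)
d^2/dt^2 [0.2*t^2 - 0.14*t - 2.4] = 0.400000000000000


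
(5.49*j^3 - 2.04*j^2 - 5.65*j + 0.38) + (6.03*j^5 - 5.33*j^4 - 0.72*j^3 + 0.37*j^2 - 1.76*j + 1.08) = 6.03*j^5 - 5.33*j^4 + 4.77*j^3 - 1.67*j^2 - 7.41*j + 1.46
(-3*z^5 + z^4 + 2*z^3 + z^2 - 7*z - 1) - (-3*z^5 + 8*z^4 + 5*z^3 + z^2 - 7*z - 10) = -7*z^4 - 3*z^3 + 9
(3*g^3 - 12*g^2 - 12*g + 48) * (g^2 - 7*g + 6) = 3*g^5 - 33*g^4 + 90*g^3 + 60*g^2 - 408*g + 288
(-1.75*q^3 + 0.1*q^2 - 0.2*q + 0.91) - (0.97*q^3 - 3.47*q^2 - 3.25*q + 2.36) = -2.72*q^3 + 3.57*q^2 + 3.05*q - 1.45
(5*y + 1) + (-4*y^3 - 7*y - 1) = -4*y^3 - 2*y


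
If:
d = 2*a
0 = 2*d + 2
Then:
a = -1/2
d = -1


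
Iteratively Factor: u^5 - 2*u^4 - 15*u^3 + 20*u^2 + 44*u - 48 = (u - 4)*(u^4 + 2*u^3 - 7*u^2 - 8*u + 12) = (u - 4)*(u - 1)*(u^3 + 3*u^2 - 4*u - 12) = (u - 4)*(u - 1)*(u + 2)*(u^2 + u - 6) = (u - 4)*(u - 2)*(u - 1)*(u + 2)*(u + 3)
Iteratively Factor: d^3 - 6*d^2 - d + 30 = (d + 2)*(d^2 - 8*d + 15) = (d - 5)*(d + 2)*(d - 3)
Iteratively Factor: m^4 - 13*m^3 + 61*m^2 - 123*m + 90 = (m - 2)*(m^3 - 11*m^2 + 39*m - 45) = (m - 3)*(m - 2)*(m^2 - 8*m + 15) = (m - 3)^2*(m - 2)*(m - 5)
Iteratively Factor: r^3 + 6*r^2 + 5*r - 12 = (r + 4)*(r^2 + 2*r - 3) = (r - 1)*(r + 4)*(r + 3)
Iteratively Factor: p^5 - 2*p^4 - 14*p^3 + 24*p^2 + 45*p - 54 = (p - 3)*(p^4 + p^3 - 11*p^2 - 9*p + 18) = (p - 3)*(p + 2)*(p^3 - p^2 - 9*p + 9) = (p - 3)*(p - 1)*(p + 2)*(p^2 - 9) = (p - 3)^2*(p - 1)*(p + 2)*(p + 3)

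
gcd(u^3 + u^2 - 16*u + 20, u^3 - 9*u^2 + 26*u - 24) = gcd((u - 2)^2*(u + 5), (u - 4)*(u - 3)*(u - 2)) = u - 2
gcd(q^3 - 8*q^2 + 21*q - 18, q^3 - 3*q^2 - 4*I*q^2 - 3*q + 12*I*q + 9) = q - 3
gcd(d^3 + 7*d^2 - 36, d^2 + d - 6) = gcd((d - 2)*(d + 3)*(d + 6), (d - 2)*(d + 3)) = d^2 + d - 6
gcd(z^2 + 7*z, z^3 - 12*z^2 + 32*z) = z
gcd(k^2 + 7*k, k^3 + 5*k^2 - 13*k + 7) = k + 7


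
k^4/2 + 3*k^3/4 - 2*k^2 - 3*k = k*(k/2 + 1)*(k - 2)*(k + 3/2)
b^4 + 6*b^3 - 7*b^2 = b^2*(b - 1)*(b + 7)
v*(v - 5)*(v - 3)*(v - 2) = v^4 - 10*v^3 + 31*v^2 - 30*v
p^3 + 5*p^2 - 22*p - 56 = (p - 4)*(p + 2)*(p + 7)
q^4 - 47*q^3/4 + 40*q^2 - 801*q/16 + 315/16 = (q - 7)*(q - 5/2)*(q - 3/2)*(q - 3/4)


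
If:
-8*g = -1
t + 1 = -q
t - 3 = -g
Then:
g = 1/8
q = -31/8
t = 23/8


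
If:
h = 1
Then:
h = 1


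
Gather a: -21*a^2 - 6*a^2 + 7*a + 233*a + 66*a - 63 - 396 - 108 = -27*a^2 + 306*a - 567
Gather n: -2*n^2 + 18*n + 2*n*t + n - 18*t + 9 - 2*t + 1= -2*n^2 + n*(2*t + 19) - 20*t + 10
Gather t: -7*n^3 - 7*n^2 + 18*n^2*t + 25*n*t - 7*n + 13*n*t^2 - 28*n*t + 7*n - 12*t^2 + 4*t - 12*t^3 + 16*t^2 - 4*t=-7*n^3 - 7*n^2 - 12*t^3 + t^2*(13*n + 4) + t*(18*n^2 - 3*n)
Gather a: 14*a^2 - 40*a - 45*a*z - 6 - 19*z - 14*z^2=14*a^2 + a*(-45*z - 40) - 14*z^2 - 19*z - 6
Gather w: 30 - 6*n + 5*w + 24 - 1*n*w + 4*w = -6*n + w*(9 - n) + 54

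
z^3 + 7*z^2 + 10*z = z*(z + 2)*(z + 5)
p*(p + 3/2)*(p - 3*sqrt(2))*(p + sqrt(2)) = p^4 - 2*sqrt(2)*p^3 + 3*p^3/2 - 6*p^2 - 3*sqrt(2)*p^2 - 9*p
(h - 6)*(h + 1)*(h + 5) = h^3 - 31*h - 30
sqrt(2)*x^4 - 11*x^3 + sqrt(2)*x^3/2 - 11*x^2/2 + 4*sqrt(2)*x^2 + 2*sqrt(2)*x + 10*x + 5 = (x - 5*sqrt(2))*(x - sqrt(2))*(x + sqrt(2)/2)*(sqrt(2)*x + sqrt(2)/2)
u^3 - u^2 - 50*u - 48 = (u - 8)*(u + 1)*(u + 6)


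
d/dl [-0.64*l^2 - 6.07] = -1.28*l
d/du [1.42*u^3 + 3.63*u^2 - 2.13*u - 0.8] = 4.26*u^2 + 7.26*u - 2.13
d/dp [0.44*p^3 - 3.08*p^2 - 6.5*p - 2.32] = 1.32*p^2 - 6.16*p - 6.5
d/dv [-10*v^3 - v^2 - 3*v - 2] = -30*v^2 - 2*v - 3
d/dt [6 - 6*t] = -6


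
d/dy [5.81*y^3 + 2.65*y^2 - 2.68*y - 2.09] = 17.43*y^2 + 5.3*y - 2.68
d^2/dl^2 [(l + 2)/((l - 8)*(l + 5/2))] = 8*(2*l^3 + 12*l^2 + 54*l - 19)/(8*l^6 - 132*l^5 + 246*l^4 + 3949*l^3 - 4920*l^2 - 52800*l - 64000)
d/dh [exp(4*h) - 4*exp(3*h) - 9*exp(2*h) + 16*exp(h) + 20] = (4*exp(3*h) - 12*exp(2*h) - 18*exp(h) + 16)*exp(h)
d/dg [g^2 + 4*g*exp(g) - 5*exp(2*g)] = 4*g*exp(g) + 2*g - 10*exp(2*g) + 4*exp(g)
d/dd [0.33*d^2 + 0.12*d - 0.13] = 0.66*d + 0.12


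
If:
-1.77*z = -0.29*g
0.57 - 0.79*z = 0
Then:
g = 4.40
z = 0.72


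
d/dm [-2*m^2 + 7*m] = 7 - 4*m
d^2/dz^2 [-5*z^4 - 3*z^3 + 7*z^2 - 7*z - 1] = -60*z^2 - 18*z + 14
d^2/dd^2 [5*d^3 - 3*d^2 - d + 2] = 30*d - 6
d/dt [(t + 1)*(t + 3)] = 2*t + 4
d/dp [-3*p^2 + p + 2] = 1 - 6*p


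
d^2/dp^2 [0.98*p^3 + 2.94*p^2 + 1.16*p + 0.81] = 5.88*p + 5.88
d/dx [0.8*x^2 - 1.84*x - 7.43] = 1.6*x - 1.84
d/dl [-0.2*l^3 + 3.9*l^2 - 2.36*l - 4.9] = -0.6*l^2 + 7.8*l - 2.36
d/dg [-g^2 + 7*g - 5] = 7 - 2*g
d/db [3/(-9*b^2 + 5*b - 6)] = 3*(18*b - 5)/(9*b^2 - 5*b + 6)^2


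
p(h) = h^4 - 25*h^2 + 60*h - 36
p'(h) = 4*h^3 - 50*h + 60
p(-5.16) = -302.32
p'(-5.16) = -231.55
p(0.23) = -23.52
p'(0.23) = 48.55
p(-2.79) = -337.41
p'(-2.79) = 112.63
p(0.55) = -10.47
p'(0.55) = 33.17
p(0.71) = -5.75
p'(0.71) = 25.93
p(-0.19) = -48.30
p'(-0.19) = 69.47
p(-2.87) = -346.28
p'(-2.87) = 108.94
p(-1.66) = -196.90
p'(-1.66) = 124.70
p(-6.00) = 0.00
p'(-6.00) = -504.00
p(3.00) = 0.00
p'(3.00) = 18.00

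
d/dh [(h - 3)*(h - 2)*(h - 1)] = 3*h^2 - 12*h + 11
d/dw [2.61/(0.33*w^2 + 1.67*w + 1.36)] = (-1.7226*w - 4.3587)/(0.33*w^2 + 1.67*w + 1.36)^2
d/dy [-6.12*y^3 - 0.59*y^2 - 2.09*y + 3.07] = -18.36*y^2 - 1.18*y - 2.09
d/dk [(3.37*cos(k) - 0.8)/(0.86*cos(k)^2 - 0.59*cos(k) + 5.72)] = (2.8982*cos(k)^2 - 1.376*cos(k) - 18.8044)*sin(k)/(0.7396*cos(k)^4 - 1.0148*cos(k)^3 + 10.1865*cos(k)^2 - 6.7496*cos(k) + 32.7184)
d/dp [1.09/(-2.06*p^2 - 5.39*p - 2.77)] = (4.4908*p + 5.8751)/(2.06*p^2 + 5.39*p + 2.77)^2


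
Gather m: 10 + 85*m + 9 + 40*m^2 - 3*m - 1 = 40*m^2 + 82*m + 18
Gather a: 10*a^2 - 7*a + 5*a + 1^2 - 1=10*a^2 - 2*a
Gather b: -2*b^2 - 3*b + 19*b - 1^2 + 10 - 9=-2*b^2 + 16*b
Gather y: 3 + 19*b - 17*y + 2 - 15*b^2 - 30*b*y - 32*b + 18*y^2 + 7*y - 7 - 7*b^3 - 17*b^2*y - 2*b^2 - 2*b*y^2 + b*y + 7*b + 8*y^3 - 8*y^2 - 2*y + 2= -7*b^3 - 17*b^2 - 6*b + 8*y^3 + y^2*(10 - 2*b) + y*(-17*b^2 - 29*b - 12)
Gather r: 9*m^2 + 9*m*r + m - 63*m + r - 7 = 9*m^2 - 62*m + r*(9*m + 1) - 7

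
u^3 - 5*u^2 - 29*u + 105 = (u - 7)*(u - 3)*(u + 5)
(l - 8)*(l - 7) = l^2 - 15*l + 56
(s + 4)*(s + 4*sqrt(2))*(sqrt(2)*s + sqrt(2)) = sqrt(2)*s^3 + 5*sqrt(2)*s^2 + 8*s^2 + 4*sqrt(2)*s + 40*s + 32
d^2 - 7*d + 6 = (d - 6)*(d - 1)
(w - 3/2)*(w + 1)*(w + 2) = w^3 + 3*w^2/2 - 5*w/2 - 3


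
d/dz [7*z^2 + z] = 14*z + 1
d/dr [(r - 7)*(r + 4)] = 2*r - 3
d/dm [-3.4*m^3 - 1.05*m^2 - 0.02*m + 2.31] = -10.2*m^2 - 2.1*m - 0.02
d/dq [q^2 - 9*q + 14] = 2*q - 9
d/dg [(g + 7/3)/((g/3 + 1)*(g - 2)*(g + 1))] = (-6*g^3 - 27*g^2 - 28*g + 17)/(g^6 + 4*g^5 - 6*g^4 - 32*g^3 + g^2 + 60*g + 36)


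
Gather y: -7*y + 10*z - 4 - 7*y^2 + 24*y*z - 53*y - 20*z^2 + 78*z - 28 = -7*y^2 + y*(24*z - 60) - 20*z^2 + 88*z - 32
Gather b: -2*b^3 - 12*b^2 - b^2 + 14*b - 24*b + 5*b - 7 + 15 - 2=-2*b^3 - 13*b^2 - 5*b + 6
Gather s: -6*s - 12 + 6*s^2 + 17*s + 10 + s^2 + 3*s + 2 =7*s^2 + 14*s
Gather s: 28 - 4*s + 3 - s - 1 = 30 - 5*s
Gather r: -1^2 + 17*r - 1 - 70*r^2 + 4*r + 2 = -70*r^2 + 21*r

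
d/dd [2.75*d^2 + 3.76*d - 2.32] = 5.5*d + 3.76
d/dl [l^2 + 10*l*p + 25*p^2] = 2*l + 10*p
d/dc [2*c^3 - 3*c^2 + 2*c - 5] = 6*c^2 - 6*c + 2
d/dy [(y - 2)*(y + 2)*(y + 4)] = 3*y^2 + 8*y - 4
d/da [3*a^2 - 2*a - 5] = 6*a - 2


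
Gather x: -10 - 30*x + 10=-30*x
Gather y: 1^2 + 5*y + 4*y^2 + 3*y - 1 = 4*y^2 + 8*y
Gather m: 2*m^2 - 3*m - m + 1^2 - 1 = 2*m^2 - 4*m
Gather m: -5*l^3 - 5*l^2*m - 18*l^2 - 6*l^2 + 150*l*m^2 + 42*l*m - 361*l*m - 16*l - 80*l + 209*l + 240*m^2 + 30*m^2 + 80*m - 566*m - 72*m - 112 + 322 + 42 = -5*l^3 - 24*l^2 + 113*l + m^2*(150*l + 270) + m*(-5*l^2 - 319*l - 558) + 252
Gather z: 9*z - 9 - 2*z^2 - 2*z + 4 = -2*z^2 + 7*z - 5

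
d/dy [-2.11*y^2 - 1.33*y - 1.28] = -4.22*y - 1.33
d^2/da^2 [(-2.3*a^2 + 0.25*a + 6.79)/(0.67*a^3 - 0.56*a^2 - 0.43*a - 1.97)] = (-2.06494*a^6 + 0.673350000000003*a^5 + 32.037792*a^4 - 81.853978*a^3 + 20.22273*a^2 + 61.928118*a - 30.746204)/(0.300763*a^9 - 0.754152*a^8 + 0.0512550000000001*a^7 - 1.860599*a^6 + 4.401969*a^5 + 1.241334*a^4 + 4.874846*a^3 - 7.612671*a^2 - 5.006361*a - 7.645373)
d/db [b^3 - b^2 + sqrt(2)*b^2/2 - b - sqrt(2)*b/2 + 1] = 3*b^2 - 2*b + sqrt(2)*b - 1 - sqrt(2)/2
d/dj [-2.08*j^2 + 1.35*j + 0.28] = 1.35 - 4.16*j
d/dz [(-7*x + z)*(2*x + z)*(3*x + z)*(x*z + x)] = x*(-42*x^3 - 58*x^2*z - 29*x^2 - 6*x*z^2 - 4*x*z + 4*z^3 + 3*z^2)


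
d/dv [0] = 0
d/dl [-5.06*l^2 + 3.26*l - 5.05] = 3.26 - 10.12*l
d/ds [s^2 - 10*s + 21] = 2*s - 10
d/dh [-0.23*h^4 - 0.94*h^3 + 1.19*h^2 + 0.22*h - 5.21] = -0.92*h^3 - 2.82*h^2 + 2.38*h + 0.22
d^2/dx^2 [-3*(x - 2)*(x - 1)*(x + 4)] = -18*x - 6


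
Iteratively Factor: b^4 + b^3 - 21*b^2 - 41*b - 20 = (b + 4)*(b^3 - 3*b^2 - 9*b - 5) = (b + 1)*(b + 4)*(b^2 - 4*b - 5) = (b - 5)*(b + 1)*(b + 4)*(b + 1)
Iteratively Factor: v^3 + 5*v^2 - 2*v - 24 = (v - 2)*(v^2 + 7*v + 12) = (v - 2)*(v + 4)*(v + 3)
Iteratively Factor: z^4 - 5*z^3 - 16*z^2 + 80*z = (z + 4)*(z^3 - 9*z^2 + 20*z) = (z - 5)*(z + 4)*(z^2 - 4*z) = z*(z - 5)*(z + 4)*(z - 4)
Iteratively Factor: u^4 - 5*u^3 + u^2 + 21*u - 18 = (u - 3)*(u^3 - 2*u^2 - 5*u + 6) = (u - 3)*(u - 1)*(u^2 - u - 6) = (u - 3)^2*(u - 1)*(u + 2)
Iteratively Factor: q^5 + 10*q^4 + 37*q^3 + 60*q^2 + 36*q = (q + 3)*(q^4 + 7*q^3 + 16*q^2 + 12*q) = q*(q + 3)*(q^3 + 7*q^2 + 16*q + 12) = q*(q + 2)*(q + 3)*(q^2 + 5*q + 6) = q*(q + 2)^2*(q + 3)*(q + 3)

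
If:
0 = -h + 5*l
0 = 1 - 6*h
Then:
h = 1/6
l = 1/30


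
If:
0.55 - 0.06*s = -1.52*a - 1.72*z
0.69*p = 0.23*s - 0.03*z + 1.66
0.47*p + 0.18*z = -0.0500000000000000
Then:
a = -1.17178294951069*z - 0.659337114757291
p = -0.382978723404255*z - 0.106382978723404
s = -1.01850138760407*z - 7.53654024051804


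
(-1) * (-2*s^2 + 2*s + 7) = 2*s^2 - 2*s - 7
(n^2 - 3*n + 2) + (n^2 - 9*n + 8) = 2*n^2 - 12*n + 10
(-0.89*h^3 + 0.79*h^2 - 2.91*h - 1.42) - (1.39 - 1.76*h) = -0.89*h^3 + 0.79*h^2 - 1.15*h - 2.81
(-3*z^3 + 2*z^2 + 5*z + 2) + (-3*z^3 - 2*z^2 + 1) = -6*z^3 + 5*z + 3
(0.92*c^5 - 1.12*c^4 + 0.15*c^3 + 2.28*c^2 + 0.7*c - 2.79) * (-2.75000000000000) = -2.53*c^5 + 3.08*c^4 - 0.4125*c^3 - 6.27*c^2 - 1.925*c + 7.6725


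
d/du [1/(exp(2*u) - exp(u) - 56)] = (1 - 2*exp(u))*exp(u)/(-exp(2*u) + exp(u) + 56)^2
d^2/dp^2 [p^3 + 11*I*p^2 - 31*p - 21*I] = 6*p + 22*I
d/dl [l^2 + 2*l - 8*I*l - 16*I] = 2*l + 2 - 8*I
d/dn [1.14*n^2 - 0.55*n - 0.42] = 2.28*n - 0.55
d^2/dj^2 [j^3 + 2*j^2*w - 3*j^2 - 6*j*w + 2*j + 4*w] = 6*j + 4*w - 6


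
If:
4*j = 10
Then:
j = 5/2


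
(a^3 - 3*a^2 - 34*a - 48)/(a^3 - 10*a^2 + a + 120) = (a + 2)/(a - 5)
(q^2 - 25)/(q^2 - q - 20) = (q + 5)/(q + 4)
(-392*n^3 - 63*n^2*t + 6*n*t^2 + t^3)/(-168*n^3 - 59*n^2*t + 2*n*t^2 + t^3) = (7*n + t)/(3*n + t)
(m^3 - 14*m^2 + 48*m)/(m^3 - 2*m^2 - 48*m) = (m - 6)/(m + 6)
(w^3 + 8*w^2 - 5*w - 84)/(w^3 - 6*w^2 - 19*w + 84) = (w + 7)/(w - 7)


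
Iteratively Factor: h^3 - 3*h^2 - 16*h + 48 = (h - 4)*(h^2 + h - 12) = (h - 4)*(h - 3)*(h + 4)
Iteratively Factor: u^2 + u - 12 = (u + 4)*(u - 3)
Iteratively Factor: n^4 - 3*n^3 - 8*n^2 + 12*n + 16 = (n + 2)*(n^3 - 5*n^2 + 2*n + 8) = (n + 1)*(n + 2)*(n^2 - 6*n + 8) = (n - 4)*(n + 1)*(n + 2)*(n - 2)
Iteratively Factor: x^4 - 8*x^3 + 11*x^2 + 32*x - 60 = (x + 2)*(x^3 - 10*x^2 + 31*x - 30) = (x - 3)*(x + 2)*(x^2 - 7*x + 10) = (x - 3)*(x - 2)*(x + 2)*(x - 5)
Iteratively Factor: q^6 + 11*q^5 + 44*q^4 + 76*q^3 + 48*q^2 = (q + 2)*(q^5 + 9*q^4 + 26*q^3 + 24*q^2) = (q + 2)*(q + 3)*(q^4 + 6*q^3 + 8*q^2) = (q + 2)^2*(q + 3)*(q^3 + 4*q^2) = q*(q + 2)^2*(q + 3)*(q^2 + 4*q) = q^2*(q + 2)^2*(q + 3)*(q + 4)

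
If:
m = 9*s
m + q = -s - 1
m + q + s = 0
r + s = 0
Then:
No Solution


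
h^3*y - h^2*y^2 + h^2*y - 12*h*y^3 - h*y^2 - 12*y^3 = (h - 4*y)*(h + 3*y)*(h*y + y)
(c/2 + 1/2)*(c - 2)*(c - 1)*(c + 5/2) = c^4/2 + c^3/4 - 3*c^2 - c/4 + 5/2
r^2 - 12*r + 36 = (r - 6)^2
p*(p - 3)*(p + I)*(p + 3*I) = p^4 - 3*p^3 + 4*I*p^3 - 3*p^2 - 12*I*p^2 + 9*p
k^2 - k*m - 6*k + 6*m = (k - 6)*(k - m)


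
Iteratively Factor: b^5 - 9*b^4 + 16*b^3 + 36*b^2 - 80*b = (b - 2)*(b^4 - 7*b^3 + 2*b^2 + 40*b) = b*(b - 2)*(b^3 - 7*b^2 + 2*b + 40) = b*(b - 5)*(b - 2)*(b^2 - 2*b - 8) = b*(b - 5)*(b - 2)*(b + 2)*(b - 4)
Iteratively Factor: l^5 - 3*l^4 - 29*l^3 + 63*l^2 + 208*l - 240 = (l - 5)*(l^4 + 2*l^3 - 19*l^2 - 32*l + 48) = (l - 5)*(l - 1)*(l^3 + 3*l^2 - 16*l - 48) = (l - 5)*(l - 1)*(l + 3)*(l^2 - 16) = (l - 5)*(l - 4)*(l - 1)*(l + 3)*(l + 4)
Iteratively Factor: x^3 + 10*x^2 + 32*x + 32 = (x + 2)*(x^2 + 8*x + 16) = (x + 2)*(x + 4)*(x + 4)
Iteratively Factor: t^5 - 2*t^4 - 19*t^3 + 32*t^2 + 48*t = (t + 4)*(t^4 - 6*t^3 + 5*t^2 + 12*t) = (t - 3)*(t + 4)*(t^3 - 3*t^2 - 4*t) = (t - 3)*(t + 1)*(t + 4)*(t^2 - 4*t) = t*(t - 3)*(t + 1)*(t + 4)*(t - 4)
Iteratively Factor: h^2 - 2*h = (h - 2)*(h)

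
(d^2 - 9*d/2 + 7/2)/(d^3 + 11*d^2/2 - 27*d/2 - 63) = (d - 1)/(d^2 + 9*d + 18)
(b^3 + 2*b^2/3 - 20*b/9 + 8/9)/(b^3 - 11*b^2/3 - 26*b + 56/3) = (3*b^2 + 4*b - 4)/(3*(b^2 - 3*b - 28))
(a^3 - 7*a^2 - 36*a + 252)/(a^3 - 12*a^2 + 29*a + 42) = (a + 6)/(a + 1)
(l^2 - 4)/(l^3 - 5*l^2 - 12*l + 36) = (l + 2)/(l^2 - 3*l - 18)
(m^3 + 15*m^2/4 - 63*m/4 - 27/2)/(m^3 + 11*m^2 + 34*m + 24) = (4*m^2 - 9*m - 9)/(4*(m^2 + 5*m + 4))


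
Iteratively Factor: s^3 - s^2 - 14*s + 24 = (s - 2)*(s^2 + s - 12) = (s - 3)*(s - 2)*(s + 4)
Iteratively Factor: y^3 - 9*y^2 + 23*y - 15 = (y - 3)*(y^2 - 6*y + 5) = (y - 3)*(y - 1)*(y - 5)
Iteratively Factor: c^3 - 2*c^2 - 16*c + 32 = (c + 4)*(c^2 - 6*c + 8) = (c - 2)*(c + 4)*(c - 4)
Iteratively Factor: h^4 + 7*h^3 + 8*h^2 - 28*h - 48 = (h + 4)*(h^3 + 3*h^2 - 4*h - 12) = (h - 2)*(h + 4)*(h^2 + 5*h + 6) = (h - 2)*(h + 2)*(h + 4)*(h + 3)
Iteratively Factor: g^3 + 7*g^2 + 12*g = (g + 4)*(g^2 + 3*g) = g*(g + 4)*(g + 3)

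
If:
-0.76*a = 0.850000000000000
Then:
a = -1.12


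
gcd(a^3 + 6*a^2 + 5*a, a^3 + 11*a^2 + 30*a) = a^2 + 5*a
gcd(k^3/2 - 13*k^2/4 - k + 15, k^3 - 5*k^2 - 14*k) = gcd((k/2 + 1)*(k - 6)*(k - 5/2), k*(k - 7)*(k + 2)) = k + 2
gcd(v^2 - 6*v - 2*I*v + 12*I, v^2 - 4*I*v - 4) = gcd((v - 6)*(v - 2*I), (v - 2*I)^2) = v - 2*I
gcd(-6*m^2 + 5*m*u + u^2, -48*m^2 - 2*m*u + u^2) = 6*m + u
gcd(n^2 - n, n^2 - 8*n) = n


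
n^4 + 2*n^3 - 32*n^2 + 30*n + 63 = (n - 3)^2*(n + 1)*(n + 7)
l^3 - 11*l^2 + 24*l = l*(l - 8)*(l - 3)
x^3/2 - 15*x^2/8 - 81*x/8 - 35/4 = (x/2 + 1)*(x - 7)*(x + 5/4)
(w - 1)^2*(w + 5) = w^3 + 3*w^2 - 9*w + 5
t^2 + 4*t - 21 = (t - 3)*(t + 7)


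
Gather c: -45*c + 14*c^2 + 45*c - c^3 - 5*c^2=-c^3 + 9*c^2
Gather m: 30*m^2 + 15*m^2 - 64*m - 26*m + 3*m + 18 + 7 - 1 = 45*m^2 - 87*m + 24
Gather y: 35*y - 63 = 35*y - 63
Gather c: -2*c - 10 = -2*c - 10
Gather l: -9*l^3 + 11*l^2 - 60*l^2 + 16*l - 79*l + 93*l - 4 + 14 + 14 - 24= -9*l^3 - 49*l^2 + 30*l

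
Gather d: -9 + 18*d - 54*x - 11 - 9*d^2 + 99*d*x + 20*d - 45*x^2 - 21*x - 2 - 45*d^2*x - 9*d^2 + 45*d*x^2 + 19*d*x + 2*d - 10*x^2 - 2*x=d^2*(-45*x - 18) + d*(45*x^2 + 118*x + 40) - 55*x^2 - 77*x - 22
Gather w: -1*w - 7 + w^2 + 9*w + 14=w^2 + 8*w + 7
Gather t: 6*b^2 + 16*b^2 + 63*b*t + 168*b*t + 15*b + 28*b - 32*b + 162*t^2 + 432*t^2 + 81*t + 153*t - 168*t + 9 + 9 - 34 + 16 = 22*b^2 + 11*b + 594*t^2 + t*(231*b + 66)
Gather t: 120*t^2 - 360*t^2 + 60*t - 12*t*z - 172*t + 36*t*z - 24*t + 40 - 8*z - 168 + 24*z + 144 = -240*t^2 + t*(24*z - 136) + 16*z + 16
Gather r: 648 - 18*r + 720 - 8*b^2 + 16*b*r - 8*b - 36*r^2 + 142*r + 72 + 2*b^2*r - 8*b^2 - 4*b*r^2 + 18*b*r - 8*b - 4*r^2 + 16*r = -16*b^2 - 16*b + r^2*(-4*b - 40) + r*(2*b^2 + 34*b + 140) + 1440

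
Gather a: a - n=a - n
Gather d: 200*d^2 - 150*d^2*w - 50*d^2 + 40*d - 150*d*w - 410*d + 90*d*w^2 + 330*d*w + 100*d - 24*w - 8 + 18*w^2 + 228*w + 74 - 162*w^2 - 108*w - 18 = d^2*(150 - 150*w) + d*(90*w^2 + 180*w - 270) - 144*w^2 + 96*w + 48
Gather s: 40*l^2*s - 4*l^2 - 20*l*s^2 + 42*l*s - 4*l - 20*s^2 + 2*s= -4*l^2 - 4*l + s^2*(-20*l - 20) + s*(40*l^2 + 42*l + 2)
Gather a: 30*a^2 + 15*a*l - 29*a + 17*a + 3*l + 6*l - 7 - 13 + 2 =30*a^2 + a*(15*l - 12) + 9*l - 18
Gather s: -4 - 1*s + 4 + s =0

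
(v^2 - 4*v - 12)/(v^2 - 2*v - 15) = (-v^2 + 4*v + 12)/(-v^2 + 2*v + 15)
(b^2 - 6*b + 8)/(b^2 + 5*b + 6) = (b^2 - 6*b + 8)/(b^2 + 5*b + 6)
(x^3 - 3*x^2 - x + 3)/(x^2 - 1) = x - 3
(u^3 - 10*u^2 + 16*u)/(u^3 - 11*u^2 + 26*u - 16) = u/(u - 1)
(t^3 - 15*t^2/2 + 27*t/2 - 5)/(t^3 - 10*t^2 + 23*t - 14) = (2*t^2 - 11*t + 5)/(2*(t^2 - 8*t + 7))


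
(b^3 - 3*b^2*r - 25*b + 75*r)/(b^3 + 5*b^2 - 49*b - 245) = (b^2 - 3*b*r - 5*b + 15*r)/(b^2 - 49)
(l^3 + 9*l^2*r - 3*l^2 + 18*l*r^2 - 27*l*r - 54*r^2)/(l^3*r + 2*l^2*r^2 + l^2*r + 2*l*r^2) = (l^3 + 9*l^2*r - 3*l^2 + 18*l*r^2 - 27*l*r - 54*r^2)/(l*r*(l^2 + 2*l*r + l + 2*r))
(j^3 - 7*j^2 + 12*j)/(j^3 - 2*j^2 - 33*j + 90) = j*(j - 4)/(j^2 + j - 30)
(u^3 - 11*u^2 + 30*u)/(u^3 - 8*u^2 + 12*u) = (u - 5)/(u - 2)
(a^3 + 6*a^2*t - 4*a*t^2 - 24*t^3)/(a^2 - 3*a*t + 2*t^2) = (-a^2 - 8*a*t - 12*t^2)/(-a + t)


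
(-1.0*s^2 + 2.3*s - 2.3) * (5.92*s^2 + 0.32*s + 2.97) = -5.92*s^4 + 13.296*s^3 - 15.85*s^2 + 6.095*s - 6.831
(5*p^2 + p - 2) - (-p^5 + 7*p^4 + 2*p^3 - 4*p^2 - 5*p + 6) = p^5 - 7*p^4 - 2*p^3 + 9*p^2 + 6*p - 8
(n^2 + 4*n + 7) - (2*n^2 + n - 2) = -n^2 + 3*n + 9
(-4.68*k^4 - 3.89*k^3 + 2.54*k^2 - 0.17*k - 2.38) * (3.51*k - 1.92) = -16.4268*k^5 - 4.6683*k^4 + 16.3842*k^3 - 5.4735*k^2 - 8.0274*k + 4.5696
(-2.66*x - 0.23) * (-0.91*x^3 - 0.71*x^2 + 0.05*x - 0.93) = 2.4206*x^4 + 2.0979*x^3 + 0.0303*x^2 + 2.4623*x + 0.2139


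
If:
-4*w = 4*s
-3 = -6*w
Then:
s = -1/2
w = 1/2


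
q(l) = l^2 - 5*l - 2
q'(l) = 2*l - 5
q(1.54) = -7.33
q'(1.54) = -1.92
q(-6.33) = 69.72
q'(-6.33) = -17.66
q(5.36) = -0.07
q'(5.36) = 5.72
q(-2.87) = 20.59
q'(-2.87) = -10.74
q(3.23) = -7.72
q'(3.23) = 1.46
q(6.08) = 4.57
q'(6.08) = 7.16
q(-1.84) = 10.59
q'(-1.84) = -8.68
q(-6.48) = 72.39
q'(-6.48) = -17.96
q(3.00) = -8.00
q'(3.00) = 1.00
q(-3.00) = 22.00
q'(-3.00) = -11.00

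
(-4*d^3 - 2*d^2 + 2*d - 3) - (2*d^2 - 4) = -4*d^3 - 4*d^2 + 2*d + 1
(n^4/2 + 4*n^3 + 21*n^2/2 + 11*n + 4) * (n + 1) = n^5/2 + 9*n^4/2 + 29*n^3/2 + 43*n^2/2 + 15*n + 4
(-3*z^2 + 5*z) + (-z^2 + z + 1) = -4*z^2 + 6*z + 1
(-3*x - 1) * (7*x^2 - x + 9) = -21*x^3 - 4*x^2 - 26*x - 9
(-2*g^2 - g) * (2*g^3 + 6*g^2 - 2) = -4*g^5 - 14*g^4 - 6*g^3 + 4*g^2 + 2*g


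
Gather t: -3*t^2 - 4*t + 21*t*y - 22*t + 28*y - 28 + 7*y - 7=-3*t^2 + t*(21*y - 26) + 35*y - 35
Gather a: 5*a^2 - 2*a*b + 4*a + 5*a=5*a^2 + a*(9 - 2*b)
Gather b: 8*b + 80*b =88*b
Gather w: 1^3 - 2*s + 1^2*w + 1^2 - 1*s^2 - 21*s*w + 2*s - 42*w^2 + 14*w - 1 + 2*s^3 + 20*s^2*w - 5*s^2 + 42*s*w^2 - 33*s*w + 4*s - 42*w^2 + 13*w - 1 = 2*s^3 - 6*s^2 + 4*s + w^2*(42*s - 84) + w*(20*s^2 - 54*s + 28)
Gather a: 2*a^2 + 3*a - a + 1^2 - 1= 2*a^2 + 2*a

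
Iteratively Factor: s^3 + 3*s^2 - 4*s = (s)*(s^2 + 3*s - 4) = s*(s - 1)*(s + 4)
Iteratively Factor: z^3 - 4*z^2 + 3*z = (z - 3)*(z^2 - z) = (z - 3)*(z - 1)*(z)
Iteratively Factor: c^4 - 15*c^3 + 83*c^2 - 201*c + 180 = (c - 3)*(c^3 - 12*c^2 + 47*c - 60) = (c - 5)*(c - 3)*(c^2 - 7*c + 12) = (c - 5)*(c - 3)^2*(c - 4)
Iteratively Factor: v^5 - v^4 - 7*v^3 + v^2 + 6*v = (v - 1)*(v^4 - 7*v^2 - 6*v) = (v - 1)*(v + 2)*(v^3 - 2*v^2 - 3*v) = (v - 1)*(v + 1)*(v + 2)*(v^2 - 3*v) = (v - 3)*(v - 1)*(v + 1)*(v + 2)*(v)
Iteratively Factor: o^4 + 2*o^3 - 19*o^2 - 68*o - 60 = (o + 2)*(o^3 - 19*o - 30) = (o + 2)^2*(o^2 - 2*o - 15) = (o + 2)^2*(o + 3)*(o - 5)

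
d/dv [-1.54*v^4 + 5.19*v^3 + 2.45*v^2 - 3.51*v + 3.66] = -6.16*v^3 + 15.57*v^2 + 4.9*v - 3.51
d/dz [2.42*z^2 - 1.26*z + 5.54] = 4.84*z - 1.26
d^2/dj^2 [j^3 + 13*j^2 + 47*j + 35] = 6*j + 26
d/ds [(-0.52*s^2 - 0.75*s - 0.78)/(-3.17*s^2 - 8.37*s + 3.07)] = (1.9749*s^2 - 8.138*s - 8.8311)/(10.0489*s^4 + 53.0658*s^3 + 50.5931*s^2 - 51.3918*s + 9.4249)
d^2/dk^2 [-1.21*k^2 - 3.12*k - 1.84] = -2.42000000000000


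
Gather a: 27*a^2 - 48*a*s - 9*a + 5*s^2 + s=27*a^2 + a*(-48*s - 9) + 5*s^2 + s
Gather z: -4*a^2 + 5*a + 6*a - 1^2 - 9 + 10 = -4*a^2 + 11*a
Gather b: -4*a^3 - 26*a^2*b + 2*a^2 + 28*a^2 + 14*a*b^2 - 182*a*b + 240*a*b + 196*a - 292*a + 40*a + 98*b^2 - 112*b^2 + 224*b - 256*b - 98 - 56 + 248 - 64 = -4*a^3 + 30*a^2 - 56*a + b^2*(14*a - 14) + b*(-26*a^2 + 58*a - 32) + 30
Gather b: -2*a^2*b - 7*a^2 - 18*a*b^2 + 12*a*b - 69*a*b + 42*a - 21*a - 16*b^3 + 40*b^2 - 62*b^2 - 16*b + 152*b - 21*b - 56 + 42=-7*a^2 + 21*a - 16*b^3 + b^2*(-18*a - 22) + b*(-2*a^2 - 57*a + 115) - 14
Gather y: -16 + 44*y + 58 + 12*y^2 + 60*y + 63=12*y^2 + 104*y + 105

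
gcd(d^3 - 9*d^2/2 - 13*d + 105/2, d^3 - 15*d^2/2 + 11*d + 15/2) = d^2 - 8*d + 15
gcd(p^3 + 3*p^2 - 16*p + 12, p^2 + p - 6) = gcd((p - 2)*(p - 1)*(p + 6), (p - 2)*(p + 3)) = p - 2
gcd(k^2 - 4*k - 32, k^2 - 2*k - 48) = k - 8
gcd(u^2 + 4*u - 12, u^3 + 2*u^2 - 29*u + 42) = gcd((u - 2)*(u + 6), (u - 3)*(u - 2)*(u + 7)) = u - 2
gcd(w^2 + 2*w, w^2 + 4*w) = w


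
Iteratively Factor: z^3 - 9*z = (z + 3)*(z^2 - 3*z) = z*(z + 3)*(z - 3)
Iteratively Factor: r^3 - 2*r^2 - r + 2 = (r - 2)*(r^2 - 1) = (r - 2)*(r - 1)*(r + 1)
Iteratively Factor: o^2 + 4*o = (o)*(o + 4)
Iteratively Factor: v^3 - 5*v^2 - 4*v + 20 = (v - 5)*(v^2 - 4) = (v - 5)*(v - 2)*(v + 2)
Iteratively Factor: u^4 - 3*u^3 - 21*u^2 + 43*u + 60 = (u - 5)*(u^3 + 2*u^2 - 11*u - 12) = (u - 5)*(u - 3)*(u^2 + 5*u + 4) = (u - 5)*(u - 3)*(u + 4)*(u + 1)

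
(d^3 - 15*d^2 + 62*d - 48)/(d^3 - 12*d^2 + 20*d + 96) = (d - 1)/(d + 2)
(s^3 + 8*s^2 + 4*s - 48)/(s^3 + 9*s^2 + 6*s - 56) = (s + 6)/(s + 7)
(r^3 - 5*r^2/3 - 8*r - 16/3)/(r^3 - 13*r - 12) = (r + 4/3)/(r + 3)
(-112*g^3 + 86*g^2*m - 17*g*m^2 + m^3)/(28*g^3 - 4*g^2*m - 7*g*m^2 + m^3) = (-8*g + m)/(2*g + m)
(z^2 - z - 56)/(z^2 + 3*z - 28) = (z - 8)/(z - 4)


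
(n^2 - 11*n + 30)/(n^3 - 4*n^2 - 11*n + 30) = (n - 6)/(n^2 + n - 6)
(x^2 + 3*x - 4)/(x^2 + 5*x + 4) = (x - 1)/(x + 1)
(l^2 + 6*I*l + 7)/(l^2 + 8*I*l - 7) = (l - I)/(l + I)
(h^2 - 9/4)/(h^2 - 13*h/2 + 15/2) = (h + 3/2)/(h - 5)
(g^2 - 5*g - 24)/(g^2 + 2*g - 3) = (g - 8)/(g - 1)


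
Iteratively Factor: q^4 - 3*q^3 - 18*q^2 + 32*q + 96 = (q + 3)*(q^3 - 6*q^2 + 32) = (q - 4)*(q + 3)*(q^2 - 2*q - 8) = (q - 4)^2*(q + 3)*(q + 2)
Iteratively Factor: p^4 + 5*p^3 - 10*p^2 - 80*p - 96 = (p + 4)*(p^3 + p^2 - 14*p - 24) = (p + 2)*(p + 4)*(p^2 - p - 12) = (p + 2)*(p + 3)*(p + 4)*(p - 4)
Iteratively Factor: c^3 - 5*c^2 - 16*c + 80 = (c - 5)*(c^2 - 16) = (c - 5)*(c - 4)*(c + 4)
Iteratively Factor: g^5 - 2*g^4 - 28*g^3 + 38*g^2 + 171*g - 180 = (g - 3)*(g^4 + g^3 - 25*g^2 - 37*g + 60) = (g - 3)*(g + 4)*(g^3 - 3*g^2 - 13*g + 15) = (g - 5)*(g - 3)*(g + 4)*(g^2 + 2*g - 3) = (g - 5)*(g - 3)*(g + 3)*(g + 4)*(g - 1)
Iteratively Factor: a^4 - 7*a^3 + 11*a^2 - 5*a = (a - 5)*(a^3 - 2*a^2 + a) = (a - 5)*(a - 1)*(a^2 - a) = (a - 5)*(a - 1)^2*(a)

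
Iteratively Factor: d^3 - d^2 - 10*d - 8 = (d - 4)*(d^2 + 3*d + 2) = (d - 4)*(d + 1)*(d + 2)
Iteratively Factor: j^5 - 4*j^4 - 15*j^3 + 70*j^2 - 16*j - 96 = (j - 3)*(j^4 - j^3 - 18*j^2 + 16*j + 32) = (j - 3)*(j - 2)*(j^3 + j^2 - 16*j - 16) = (j - 3)*(j - 2)*(j + 1)*(j^2 - 16) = (j - 4)*(j - 3)*(j - 2)*(j + 1)*(j + 4)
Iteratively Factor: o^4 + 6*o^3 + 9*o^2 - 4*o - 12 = (o + 2)*(o^3 + 4*o^2 + o - 6) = (o + 2)^2*(o^2 + 2*o - 3) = (o + 2)^2*(o + 3)*(o - 1)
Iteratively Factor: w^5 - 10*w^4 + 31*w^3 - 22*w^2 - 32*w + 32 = (w + 1)*(w^4 - 11*w^3 + 42*w^2 - 64*w + 32) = (w - 4)*(w + 1)*(w^3 - 7*w^2 + 14*w - 8) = (w - 4)*(w - 2)*(w + 1)*(w^2 - 5*w + 4) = (w - 4)*(w - 2)*(w - 1)*(w + 1)*(w - 4)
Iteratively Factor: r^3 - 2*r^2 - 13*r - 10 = (r - 5)*(r^2 + 3*r + 2) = (r - 5)*(r + 2)*(r + 1)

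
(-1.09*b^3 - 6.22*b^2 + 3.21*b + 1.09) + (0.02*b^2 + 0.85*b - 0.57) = -1.09*b^3 - 6.2*b^2 + 4.06*b + 0.52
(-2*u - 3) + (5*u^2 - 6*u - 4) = 5*u^2 - 8*u - 7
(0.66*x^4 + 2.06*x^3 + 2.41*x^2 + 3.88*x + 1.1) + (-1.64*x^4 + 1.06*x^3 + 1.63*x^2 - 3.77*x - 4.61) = -0.98*x^4 + 3.12*x^3 + 4.04*x^2 + 0.11*x - 3.51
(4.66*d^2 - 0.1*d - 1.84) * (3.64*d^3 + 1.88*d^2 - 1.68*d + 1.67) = 16.9624*d^5 + 8.3968*d^4 - 14.7144*d^3 + 4.491*d^2 + 2.9242*d - 3.0728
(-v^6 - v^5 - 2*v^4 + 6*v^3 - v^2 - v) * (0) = 0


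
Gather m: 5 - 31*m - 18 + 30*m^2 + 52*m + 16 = 30*m^2 + 21*m + 3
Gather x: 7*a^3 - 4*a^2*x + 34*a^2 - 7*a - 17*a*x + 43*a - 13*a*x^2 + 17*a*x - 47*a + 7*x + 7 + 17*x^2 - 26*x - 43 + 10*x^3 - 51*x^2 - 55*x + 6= 7*a^3 + 34*a^2 - 11*a + 10*x^3 + x^2*(-13*a - 34) + x*(-4*a^2 - 74) - 30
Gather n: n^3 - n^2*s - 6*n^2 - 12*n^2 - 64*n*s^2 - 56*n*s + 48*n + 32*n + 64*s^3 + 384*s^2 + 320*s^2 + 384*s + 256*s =n^3 + n^2*(-s - 18) + n*(-64*s^2 - 56*s + 80) + 64*s^3 + 704*s^2 + 640*s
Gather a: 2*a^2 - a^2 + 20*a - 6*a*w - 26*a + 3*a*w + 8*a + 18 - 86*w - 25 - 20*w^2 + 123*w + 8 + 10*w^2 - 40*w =a^2 + a*(2 - 3*w) - 10*w^2 - 3*w + 1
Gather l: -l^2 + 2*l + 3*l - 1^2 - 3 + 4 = -l^2 + 5*l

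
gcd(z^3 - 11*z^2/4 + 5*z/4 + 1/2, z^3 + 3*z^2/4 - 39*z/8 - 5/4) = z^2 - 7*z/4 - 1/2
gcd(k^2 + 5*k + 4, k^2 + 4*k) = k + 4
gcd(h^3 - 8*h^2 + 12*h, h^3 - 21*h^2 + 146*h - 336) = h - 6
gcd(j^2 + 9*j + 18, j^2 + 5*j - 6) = j + 6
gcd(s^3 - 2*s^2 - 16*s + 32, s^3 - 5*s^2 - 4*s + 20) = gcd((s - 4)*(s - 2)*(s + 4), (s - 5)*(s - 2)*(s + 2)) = s - 2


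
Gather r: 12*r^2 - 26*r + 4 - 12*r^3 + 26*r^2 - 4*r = -12*r^3 + 38*r^2 - 30*r + 4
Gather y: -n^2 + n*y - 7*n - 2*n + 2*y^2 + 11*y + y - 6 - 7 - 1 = -n^2 - 9*n + 2*y^2 + y*(n + 12) - 14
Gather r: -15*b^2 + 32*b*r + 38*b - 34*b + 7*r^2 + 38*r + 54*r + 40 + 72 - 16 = -15*b^2 + 4*b + 7*r^2 + r*(32*b + 92) + 96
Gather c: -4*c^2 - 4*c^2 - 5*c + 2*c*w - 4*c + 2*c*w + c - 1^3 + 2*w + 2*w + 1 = -8*c^2 + c*(4*w - 8) + 4*w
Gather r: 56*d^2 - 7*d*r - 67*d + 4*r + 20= 56*d^2 - 67*d + r*(4 - 7*d) + 20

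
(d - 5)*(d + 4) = d^2 - d - 20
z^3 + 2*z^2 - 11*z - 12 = (z - 3)*(z + 1)*(z + 4)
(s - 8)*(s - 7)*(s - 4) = s^3 - 19*s^2 + 116*s - 224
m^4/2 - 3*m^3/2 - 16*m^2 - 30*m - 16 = (m/2 + 1)*(m - 8)*(m + 1)*(m + 2)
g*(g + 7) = g^2 + 7*g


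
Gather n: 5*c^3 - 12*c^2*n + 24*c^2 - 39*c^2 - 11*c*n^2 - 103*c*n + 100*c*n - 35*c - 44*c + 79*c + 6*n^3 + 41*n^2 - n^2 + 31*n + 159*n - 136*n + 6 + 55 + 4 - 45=5*c^3 - 15*c^2 + 6*n^3 + n^2*(40 - 11*c) + n*(-12*c^2 - 3*c + 54) + 20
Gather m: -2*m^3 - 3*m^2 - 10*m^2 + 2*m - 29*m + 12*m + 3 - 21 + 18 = -2*m^3 - 13*m^2 - 15*m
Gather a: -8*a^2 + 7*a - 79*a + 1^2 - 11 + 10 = -8*a^2 - 72*a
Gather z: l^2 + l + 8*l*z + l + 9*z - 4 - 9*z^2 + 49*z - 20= l^2 + 2*l - 9*z^2 + z*(8*l + 58) - 24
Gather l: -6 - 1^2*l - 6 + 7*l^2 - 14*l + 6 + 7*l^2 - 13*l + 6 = 14*l^2 - 28*l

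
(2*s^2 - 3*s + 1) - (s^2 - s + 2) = s^2 - 2*s - 1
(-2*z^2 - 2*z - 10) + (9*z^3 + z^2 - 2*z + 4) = 9*z^3 - z^2 - 4*z - 6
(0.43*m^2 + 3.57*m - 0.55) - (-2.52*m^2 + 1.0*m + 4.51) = 2.95*m^2 + 2.57*m - 5.06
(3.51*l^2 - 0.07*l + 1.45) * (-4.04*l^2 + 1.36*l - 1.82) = -14.1804*l^4 + 5.0564*l^3 - 12.3414*l^2 + 2.0994*l - 2.639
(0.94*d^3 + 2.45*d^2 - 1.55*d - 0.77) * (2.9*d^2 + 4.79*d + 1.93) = 2.726*d^5 + 11.6076*d^4 + 9.0547*d^3 - 4.929*d^2 - 6.6798*d - 1.4861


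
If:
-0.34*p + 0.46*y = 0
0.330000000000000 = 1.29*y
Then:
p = 0.35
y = 0.26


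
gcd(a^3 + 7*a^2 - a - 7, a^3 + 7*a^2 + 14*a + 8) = a + 1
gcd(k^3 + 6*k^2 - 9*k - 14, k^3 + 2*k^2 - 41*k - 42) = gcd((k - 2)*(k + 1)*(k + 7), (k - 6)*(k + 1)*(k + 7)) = k^2 + 8*k + 7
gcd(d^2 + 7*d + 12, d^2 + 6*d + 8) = d + 4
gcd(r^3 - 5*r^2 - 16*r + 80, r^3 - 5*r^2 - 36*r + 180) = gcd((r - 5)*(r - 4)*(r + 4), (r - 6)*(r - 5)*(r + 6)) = r - 5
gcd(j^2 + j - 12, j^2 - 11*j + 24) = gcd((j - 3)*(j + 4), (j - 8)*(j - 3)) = j - 3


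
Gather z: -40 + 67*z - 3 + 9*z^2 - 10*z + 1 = 9*z^2 + 57*z - 42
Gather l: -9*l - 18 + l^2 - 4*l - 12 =l^2 - 13*l - 30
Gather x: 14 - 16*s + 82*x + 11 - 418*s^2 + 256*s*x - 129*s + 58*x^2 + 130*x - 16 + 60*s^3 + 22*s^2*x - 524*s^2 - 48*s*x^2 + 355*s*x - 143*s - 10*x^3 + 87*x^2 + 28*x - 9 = 60*s^3 - 942*s^2 - 288*s - 10*x^3 + x^2*(145 - 48*s) + x*(22*s^2 + 611*s + 240)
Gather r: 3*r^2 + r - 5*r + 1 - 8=3*r^2 - 4*r - 7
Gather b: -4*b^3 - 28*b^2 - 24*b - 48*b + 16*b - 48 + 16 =-4*b^3 - 28*b^2 - 56*b - 32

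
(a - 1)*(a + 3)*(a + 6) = a^3 + 8*a^2 + 9*a - 18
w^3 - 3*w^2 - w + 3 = (w - 3)*(w - 1)*(w + 1)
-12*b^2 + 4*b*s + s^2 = (-2*b + s)*(6*b + s)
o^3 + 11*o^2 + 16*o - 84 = (o - 2)*(o + 6)*(o + 7)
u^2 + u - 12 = (u - 3)*(u + 4)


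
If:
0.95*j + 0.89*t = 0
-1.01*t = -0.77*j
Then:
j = 0.00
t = 0.00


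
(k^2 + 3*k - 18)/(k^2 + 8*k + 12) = (k - 3)/(k + 2)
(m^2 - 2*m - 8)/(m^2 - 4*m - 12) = (m - 4)/(m - 6)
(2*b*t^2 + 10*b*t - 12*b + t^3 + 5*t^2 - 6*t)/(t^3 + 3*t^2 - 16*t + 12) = (2*b + t)/(t - 2)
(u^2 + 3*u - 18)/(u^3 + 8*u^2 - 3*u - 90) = 1/(u + 5)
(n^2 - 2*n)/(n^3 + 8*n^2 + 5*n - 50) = n/(n^2 + 10*n + 25)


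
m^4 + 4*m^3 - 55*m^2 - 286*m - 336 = (m - 8)*(m + 2)*(m + 3)*(m + 7)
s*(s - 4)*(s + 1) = s^3 - 3*s^2 - 4*s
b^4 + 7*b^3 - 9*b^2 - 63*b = b*(b - 3)*(b + 3)*(b + 7)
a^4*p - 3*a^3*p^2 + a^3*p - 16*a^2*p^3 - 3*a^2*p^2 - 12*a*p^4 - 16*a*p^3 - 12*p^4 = (a - 6*p)*(a + p)*(a + 2*p)*(a*p + p)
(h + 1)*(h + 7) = h^2 + 8*h + 7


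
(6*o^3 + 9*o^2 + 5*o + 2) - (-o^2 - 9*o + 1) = 6*o^3 + 10*o^2 + 14*o + 1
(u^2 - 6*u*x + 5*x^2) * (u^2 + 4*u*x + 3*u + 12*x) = u^4 - 2*u^3*x + 3*u^3 - 19*u^2*x^2 - 6*u^2*x + 20*u*x^3 - 57*u*x^2 + 60*x^3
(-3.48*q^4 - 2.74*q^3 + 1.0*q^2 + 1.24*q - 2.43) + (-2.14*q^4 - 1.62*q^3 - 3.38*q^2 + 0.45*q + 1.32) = -5.62*q^4 - 4.36*q^3 - 2.38*q^2 + 1.69*q - 1.11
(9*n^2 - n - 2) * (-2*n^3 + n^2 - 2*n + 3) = -18*n^5 + 11*n^4 - 15*n^3 + 27*n^2 + n - 6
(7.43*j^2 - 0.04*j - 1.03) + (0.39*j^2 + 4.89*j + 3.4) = 7.82*j^2 + 4.85*j + 2.37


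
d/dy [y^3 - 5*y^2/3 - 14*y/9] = 3*y^2 - 10*y/3 - 14/9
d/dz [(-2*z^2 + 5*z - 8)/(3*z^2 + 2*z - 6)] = (-19*z^2 + 72*z - 14)/(9*z^4 + 12*z^3 - 32*z^2 - 24*z + 36)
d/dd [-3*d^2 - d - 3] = -6*d - 1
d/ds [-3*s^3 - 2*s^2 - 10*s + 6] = -9*s^2 - 4*s - 10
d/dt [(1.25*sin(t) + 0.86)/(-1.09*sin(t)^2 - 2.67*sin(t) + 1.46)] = (1.3625*sin(t)^2 + 1.8748*sin(t) + 4.1212)*cos(t)/(1.1881*sin(t)^4 + 5.8206*sin(t)^3 + 3.9461*sin(t)^2 - 7.7964*sin(t) + 2.1316)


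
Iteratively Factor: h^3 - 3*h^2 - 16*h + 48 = (h + 4)*(h^2 - 7*h + 12) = (h - 4)*(h + 4)*(h - 3)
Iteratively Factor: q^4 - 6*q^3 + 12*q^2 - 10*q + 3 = (q - 1)*(q^3 - 5*q^2 + 7*q - 3) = (q - 3)*(q - 1)*(q^2 - 2*q + 1) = (q - 3)*(q - 1)^2*(q - 1)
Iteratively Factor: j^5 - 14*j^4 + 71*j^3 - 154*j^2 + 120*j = (j)*(j^4 - 14*j^3 + 71*j^2 - 154*j + 120) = j*(j - 5)*(j^3 - 9*j^2 + 26*j - 24) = j*(j - 5)*(j - 3)*(j^2 - 6*j + 8) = j*(j - 5)*(j - 3)*(j - 2)*(j - 4)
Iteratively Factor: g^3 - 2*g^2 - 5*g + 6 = (g - 3)*(g^2 + g - 2) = (g - 3)*(g - 1)*(g + 2)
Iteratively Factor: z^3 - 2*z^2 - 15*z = (z - 5)*(z^2 + 3*z) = z*(z - 5)*(z + 3)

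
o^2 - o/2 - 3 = (o - 2)*(o + 3/2)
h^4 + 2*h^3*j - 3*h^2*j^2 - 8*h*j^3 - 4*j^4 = (h - 2*j)*(h + j)^2*(h + 2*j)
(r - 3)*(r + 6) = r^2 + 3*r - 18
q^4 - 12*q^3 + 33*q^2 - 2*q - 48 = (q - 8)*(q - 3)*(q - 2)*(q + 1)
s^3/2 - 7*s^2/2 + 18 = (s/2 + 1)*(s - 6)*(s - 3)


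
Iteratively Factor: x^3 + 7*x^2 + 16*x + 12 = (x + 2)*(x^2 + 5*x + 6) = (x + 2)*(x + 3)*(x + 2)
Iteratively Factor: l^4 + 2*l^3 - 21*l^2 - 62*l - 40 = (l + 2)*(l^3 - 21*l - 20) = (l - 5)*(l + 2)*(l^2 + 5*l + 4) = (l - 5)*(l + 2)*(l + 4)*(l + 1)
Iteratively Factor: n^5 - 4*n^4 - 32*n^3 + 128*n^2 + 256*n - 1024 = (n - 4)*(n^4 - 32*n^2 + 256) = (n - 4)*(n + 4)*(n^3 - 4*n^2 - 16*n + 64) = (n - 4)^2*(n + 4)*(n^2 - 16) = (n - 4)^3*(n + 4)*(n + 4)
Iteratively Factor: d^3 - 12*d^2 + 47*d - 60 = (d - 4)*(d^2 - 8*d + 15) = (d - 4)*(d - 3)*(d - 5)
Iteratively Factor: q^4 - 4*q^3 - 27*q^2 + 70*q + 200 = (q + 2)*(q^3 - 6*q^2 - 15*q + 100) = (q - 5)*(q + 2)*(q^2 - q - 20) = (q - 5)*(q + 2)*(q + 4)*(q - 5)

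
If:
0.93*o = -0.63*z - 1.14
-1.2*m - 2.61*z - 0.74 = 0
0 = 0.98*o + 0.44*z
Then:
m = 11.05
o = 2.41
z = -5.37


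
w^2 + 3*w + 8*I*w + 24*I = (w + 3)*(w + 8*I)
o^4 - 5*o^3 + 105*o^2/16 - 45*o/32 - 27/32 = (o - 3)*(o - 3/2)*(o - 3/4)*(o + 1/4)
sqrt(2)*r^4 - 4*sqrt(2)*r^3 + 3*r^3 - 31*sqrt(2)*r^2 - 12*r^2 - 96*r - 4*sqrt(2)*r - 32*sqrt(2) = (r - 8)*(r + 4)*(r + sqrt(2))*(sqrt(2)*r + 1)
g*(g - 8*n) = g^2 - 8*g*n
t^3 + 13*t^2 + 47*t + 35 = (t + 1)*(t + 5)*(t + 7)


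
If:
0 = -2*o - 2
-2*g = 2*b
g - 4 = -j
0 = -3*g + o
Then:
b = 1/3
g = -1/3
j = 13/3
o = -1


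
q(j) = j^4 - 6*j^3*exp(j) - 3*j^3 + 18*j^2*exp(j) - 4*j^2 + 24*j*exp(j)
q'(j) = -6*j^3*exp(j) + 4*j^3 - 9*j^2 + 60*j*exp(j) - 8*j + 24*exp(j)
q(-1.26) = 5.10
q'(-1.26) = -23.44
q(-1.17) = 3.12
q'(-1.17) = -20.72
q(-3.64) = 278.80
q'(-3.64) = -280.55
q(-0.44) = -4.71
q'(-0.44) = 0.22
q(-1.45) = 10.16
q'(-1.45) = -30.00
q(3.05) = 1450.92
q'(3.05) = 781.66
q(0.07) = 1.87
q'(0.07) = 29.64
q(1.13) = 120.50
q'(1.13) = 242.62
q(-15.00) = 59850.01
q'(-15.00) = -15404.99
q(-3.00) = 138.55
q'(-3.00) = -164.70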